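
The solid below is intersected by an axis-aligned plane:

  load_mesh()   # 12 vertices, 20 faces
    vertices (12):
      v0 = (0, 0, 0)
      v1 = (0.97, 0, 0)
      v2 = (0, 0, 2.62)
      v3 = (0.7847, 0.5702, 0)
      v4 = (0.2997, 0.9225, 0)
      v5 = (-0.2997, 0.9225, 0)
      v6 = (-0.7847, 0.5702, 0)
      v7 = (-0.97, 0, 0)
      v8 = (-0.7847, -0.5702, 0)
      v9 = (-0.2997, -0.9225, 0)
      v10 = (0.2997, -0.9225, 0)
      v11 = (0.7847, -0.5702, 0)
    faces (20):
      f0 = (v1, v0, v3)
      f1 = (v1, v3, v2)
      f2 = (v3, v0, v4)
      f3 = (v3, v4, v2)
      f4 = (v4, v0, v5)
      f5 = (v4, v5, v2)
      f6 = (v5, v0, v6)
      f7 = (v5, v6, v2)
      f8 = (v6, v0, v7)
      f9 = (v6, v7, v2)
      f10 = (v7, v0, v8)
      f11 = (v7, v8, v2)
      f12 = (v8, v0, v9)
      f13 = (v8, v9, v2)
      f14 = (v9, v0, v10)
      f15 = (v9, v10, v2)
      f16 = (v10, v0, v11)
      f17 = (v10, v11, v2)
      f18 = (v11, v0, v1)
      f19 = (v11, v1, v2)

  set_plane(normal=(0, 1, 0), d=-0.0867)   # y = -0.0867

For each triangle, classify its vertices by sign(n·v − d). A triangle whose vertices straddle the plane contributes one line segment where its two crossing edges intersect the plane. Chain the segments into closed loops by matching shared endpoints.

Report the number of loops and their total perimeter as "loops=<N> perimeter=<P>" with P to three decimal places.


Straddling triangles (10 of 20):
  (v7,v0,v8) [++-] → (-0.119315, -0.0867, 0)–(-0.941825, -0.0867, 0)  len=0.8225
  (v7,v8,v2) [+-+] → (-0.941825, -0.0867, 0)–(-0.119315, -0.0867, 2.22162)  len=2.3690
  (v8,v0,v9) [-+-] → (-0.119315, -0.0867, 0)–(-0.0281669, -0.0867, 0)  len=0.0911
  (v8,v9,v2) [--+] → (-0.0281669, -0.0867, 2.37376)–(-0.119315, -0.0867, 2.22162)  len=0.1774
  (v9,v0,v10) [-+-] → (-0.0281669, -0.0867, 0)–(0.0281669, -0.0867, 0)  len=0.0563
  (v9,v10,v2) [--+] → (0.0281669, -0.0867, 2.37376)–(-0.0281669, -0.0867, 2.37376)  len=0.0563
  (v10,v0,v11) [-+-] → (0.0281669, -0.0867, 0)–(0.119315, -0.0867, 0)  len=0.0911
  (v10,v11,v2) [--+] → (0.119315, -0.0867, 2.22162)–(0.0281669, -0.0867, 2.37376)  len=0.1774
  (v11,v0,v1) [-++] → (0.119315, -0.0867, 0)–(0.941825, -0.0867, 0)  len=0.8225
  (v11,v1,v2) [-++] → (0.941825, -0.0867, 0)–(0.119315, -0.0867, 2.22162)  len=2.3690

Chained into 1 loop(s):
  loop 1: 10 segments, perimeter = 7.0327
Total perimeter = 7.033

loops=1 perimeter=7.033


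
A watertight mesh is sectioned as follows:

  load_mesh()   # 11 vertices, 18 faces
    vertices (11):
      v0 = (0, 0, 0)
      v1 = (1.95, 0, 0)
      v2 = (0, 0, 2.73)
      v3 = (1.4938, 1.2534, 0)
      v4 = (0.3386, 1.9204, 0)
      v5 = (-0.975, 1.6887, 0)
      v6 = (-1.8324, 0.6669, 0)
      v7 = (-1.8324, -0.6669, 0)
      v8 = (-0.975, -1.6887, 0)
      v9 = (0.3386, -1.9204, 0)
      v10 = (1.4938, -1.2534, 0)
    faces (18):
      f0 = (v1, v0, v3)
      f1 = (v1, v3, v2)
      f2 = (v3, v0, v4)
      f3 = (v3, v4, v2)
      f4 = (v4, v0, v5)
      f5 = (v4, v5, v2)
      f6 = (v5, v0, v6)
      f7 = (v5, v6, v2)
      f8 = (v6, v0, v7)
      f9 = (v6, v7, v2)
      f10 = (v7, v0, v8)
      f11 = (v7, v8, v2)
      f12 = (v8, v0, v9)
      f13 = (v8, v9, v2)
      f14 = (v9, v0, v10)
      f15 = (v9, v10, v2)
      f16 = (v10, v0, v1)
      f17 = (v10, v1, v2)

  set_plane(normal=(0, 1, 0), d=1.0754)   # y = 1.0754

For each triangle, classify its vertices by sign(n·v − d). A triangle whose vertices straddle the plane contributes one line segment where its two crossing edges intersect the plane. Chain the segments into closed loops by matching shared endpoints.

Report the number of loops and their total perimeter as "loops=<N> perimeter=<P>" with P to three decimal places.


Straddling triangles (8 of 18):
  (v1,v0,v3) [--+] → (1.28166, 1.0754, 0)–(1.55859, 1.0754, 0)  len=0.2769
  (v1,v3,v2) [-+-] → (1.55859, 1.0754, 0)–(1.28166, 1.0754, 0.387697)  len=0.4764
  (v3,v0,v4) [+-+] → (1.28166, 1.0754, 0)–(0.189612, 1.0754, 0)  len=1.0920
  (v3,v4,v2) [++-] → (0.189612, 1.0754, 1.20123)–(1.28166, 1.0754, 0.387697)  len=1.3618
  (v4,v0,v5) [+-+] → (0.189612, 1.0754, 0)–(-0.620901, 1.0754, 0)  len=0.8105
  (v4,v5,v2) [++-] → (-0.620901, 1.0754, 0.991478)–(0.189612, 1.0754, 1.20123)  len=0.8372
  (v5,v0,v6) [+--] → (-0.620901, 1.0754, 0)–(-1.48962, 1.0754, 0)  len=0.8687
  (v5,v6,v2) [+--] → (-1.48962, 1.0754, 0)–(-0.620901, 1.0754, 0.991478)  len=1.3182

Chained into 1 loop(s):
  loop 1: 8 segments, perimeter = 7.0419
Total perimeter = 7.042

loops=1 perimeter=7.042


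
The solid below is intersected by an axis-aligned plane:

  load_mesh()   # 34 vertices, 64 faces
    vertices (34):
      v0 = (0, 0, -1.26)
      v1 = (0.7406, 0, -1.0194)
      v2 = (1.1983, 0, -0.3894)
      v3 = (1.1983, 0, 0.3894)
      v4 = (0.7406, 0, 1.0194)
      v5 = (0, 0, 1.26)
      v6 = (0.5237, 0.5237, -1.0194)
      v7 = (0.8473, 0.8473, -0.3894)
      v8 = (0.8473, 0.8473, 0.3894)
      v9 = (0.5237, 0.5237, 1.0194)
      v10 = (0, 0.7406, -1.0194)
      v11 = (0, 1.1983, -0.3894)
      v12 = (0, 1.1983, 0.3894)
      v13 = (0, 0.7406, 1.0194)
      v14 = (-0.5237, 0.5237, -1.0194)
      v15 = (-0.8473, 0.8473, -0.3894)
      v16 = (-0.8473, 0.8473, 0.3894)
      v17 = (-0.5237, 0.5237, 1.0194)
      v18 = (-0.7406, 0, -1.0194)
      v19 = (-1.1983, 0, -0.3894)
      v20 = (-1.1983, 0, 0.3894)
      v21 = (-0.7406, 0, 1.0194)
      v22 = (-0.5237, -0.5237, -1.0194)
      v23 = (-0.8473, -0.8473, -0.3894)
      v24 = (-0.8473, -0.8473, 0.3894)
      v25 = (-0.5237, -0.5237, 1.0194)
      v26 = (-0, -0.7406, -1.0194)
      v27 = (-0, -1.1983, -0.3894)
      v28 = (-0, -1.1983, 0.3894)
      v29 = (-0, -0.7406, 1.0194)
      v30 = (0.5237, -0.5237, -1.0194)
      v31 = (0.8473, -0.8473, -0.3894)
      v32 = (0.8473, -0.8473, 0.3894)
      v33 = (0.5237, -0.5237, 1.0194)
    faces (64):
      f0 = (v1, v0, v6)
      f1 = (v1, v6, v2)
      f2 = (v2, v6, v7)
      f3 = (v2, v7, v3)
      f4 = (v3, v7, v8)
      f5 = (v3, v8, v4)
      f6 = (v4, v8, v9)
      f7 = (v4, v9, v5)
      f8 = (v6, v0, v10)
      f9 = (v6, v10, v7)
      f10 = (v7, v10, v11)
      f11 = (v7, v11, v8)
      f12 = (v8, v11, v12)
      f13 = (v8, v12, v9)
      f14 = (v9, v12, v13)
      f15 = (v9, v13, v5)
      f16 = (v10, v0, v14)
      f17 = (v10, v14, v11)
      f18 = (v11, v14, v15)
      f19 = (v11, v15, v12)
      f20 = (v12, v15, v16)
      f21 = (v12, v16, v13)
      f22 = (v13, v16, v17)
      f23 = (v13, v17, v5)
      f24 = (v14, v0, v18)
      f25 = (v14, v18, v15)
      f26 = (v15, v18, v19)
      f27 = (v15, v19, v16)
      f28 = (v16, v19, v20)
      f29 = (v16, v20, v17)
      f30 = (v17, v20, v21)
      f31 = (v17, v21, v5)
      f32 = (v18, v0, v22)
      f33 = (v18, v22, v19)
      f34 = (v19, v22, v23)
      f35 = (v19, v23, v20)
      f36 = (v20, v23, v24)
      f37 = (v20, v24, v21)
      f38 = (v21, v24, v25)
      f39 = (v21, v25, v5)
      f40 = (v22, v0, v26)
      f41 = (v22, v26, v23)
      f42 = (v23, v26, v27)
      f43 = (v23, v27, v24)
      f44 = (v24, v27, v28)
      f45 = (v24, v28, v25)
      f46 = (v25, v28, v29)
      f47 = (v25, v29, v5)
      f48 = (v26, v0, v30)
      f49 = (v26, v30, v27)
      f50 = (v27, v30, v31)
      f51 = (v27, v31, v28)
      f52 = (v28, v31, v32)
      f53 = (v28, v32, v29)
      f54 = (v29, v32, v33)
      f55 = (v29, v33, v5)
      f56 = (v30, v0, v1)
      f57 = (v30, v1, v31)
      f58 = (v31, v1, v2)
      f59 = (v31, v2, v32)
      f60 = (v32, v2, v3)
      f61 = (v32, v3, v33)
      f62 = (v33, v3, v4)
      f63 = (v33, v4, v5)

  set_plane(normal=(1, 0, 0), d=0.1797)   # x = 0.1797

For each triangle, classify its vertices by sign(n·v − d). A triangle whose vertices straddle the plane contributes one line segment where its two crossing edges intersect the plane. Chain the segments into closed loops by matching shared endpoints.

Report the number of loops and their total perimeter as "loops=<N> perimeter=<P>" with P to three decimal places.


Straddling triangles (20 of 64):
  (v1,v0,v6) [+-+] → (0.1797, 0, -1.20162)–(0.1797, 0.1797, -1.17744)  len=0.1813
  (v4,v9,v5) [++-] → (0.1797, 0.1797, 1.17744)–(0.1797, 0, 1.20162)  len=0.1813
  (v6,v0,v10) [+--] → (0.1797, 0.1797, -1.17744)–(0.1797, 0.666174, -1.0194)  len=0.5115
  (v6,v10,v7) [+-+] → (0.1797, 0.666174, -1.0194)–(0.1797, 0.76323, -0.885786)  len=0.1651
  (v7,v10,v11) [+--] → (0.1797, 0.76323, -0.885786)–(0.1797, 1.12386, -0.3894)  len=0.6136
  (v7,v11,v8) [+-+] → (0.1797, 1.12386, -0.3894)–(0.1797, 1.12386, -0.224228)  len=0.1652
  (v8,v11,v12) [+--] → (0.1797, 1.12386, -0.224228)–(0.1797, 1.12386, 0.3894)  len=0.6136
  (v8,v12,v9) [+-+] → (0.1797, 1.12386, 0.3894)–(0.1797, 0.966821, 0.605575)  len=0.2672
  (v9,v12,v13) [+--] → (0.1797, 0.966821, 0.605575)–(0.1797, 0.666174, 1.0194)  len=0.5115
  (v9,v13,v5) [+--] → (0.1797, 0.666174, 1.0194)–(0.1797, 0.1797, 1.17744)  len=0.5115
  (v26,v0,v30) [--+] → (0.1797, -0.1797, -1.17744)–(0.1797, -0.666174, -1.0194)  len=0.5115
  (v26,v30,v27) [-+-] → (0.1797, -0.666174, -1.0194)–(0.1797, -0.966821, -0.605575)  len=0.5115
  (v27,v30,v31) [-++] → (0.1797, -0.966821, -0.605575)–(0.1797, -1.12386, -0.3894)  len=0.2672
  (v27,v31,v28) [-+-] → (0.1797, -1.12386, -0.3894)–(0.1797, -1.12386, 0.224228)  len=0.6136
  (v28,v31,v32) [-++] → (0.1797, -1.12386, 0.224228)–(0.1797, -1.12386, 0.3894)  len=0.1652
  (v28,v32,v29) [-+-] → (0.1797, -1.12386, 0.3894)–(0.1797, -0.76323, 0.885786)  len=0.6136
  (v29,v32,v33) [-++] → (0.1797, -0.76323, 0.885786)–(0.1797, -0.666174, 1.0194)  len=0.1651
  (v29,v33,v5) [-+-] → (0.1797, -0.666174, 1.0194)–(0.1797, -0.1797, 1.17744)  len=0.5115
  (v30,v0,v1) [+-+] → (0.1797, -0.1797, -1.17744)–(0.1797, 0, -1.20162)  len=0.1813
  (v33,v4,v5) [++-] → (0.1797, 0, 1.20162)–(0.1797, -0.1797, 1.17744)  len=0.1813

Chained into 1 loop(s):
  loop 1: 20 segments, perimeter = 7.4437
Total perimeter = 7.444

loops=1 perimeter=7.444


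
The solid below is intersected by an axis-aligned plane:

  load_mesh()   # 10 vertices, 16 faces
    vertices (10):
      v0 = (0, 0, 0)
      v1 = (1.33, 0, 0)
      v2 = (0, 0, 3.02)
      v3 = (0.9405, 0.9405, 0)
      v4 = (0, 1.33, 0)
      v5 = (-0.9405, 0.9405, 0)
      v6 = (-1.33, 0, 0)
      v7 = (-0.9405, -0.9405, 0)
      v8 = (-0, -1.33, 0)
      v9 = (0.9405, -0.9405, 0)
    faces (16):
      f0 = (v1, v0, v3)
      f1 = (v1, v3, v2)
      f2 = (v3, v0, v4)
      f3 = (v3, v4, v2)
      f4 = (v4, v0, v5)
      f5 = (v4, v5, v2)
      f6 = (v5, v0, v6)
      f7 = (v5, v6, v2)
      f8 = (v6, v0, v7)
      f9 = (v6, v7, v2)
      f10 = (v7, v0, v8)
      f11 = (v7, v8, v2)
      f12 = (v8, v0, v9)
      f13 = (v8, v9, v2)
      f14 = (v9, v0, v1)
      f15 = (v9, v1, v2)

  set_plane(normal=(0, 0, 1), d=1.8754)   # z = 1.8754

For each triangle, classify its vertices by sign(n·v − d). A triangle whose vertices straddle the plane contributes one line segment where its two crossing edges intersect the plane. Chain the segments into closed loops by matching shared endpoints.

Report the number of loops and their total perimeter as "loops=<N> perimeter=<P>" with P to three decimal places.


Straddling triangles (8 of 16):
  (v1,v3,v2) [--+] → (0.356456, 0.356456, 1.8754)–(0.504079, 0, 1.8754)  len=0.3858
  (v3,v4,v2) [--+] → (0, 0.504079, 1.8754)–(0.356456, 0.356456, 1.8754)  len=0.3858
  (v4,v5,v2) [--+] → (-0.356456, 0.356456, 1.8754)–(0, 0.504079, 1.8754)  len=0.3858
  (v5,v6,v2) [--+] → (-0.504079, 0, 1.8754)–(-0.356456, 0.356456, 1.8754)  len=0.3858
  (v6,v7,v2) [--+] → (-0.356456, -0.356456, 1.8754)–(-0.504079, 0, 1.8754)  len=0.3858
  (v7,v8,v2) [--+] → (0, -0.504079, 1.8754)–(-0.356456, -0.356456, 1.8754)  len=0.3858
  (v8,v9,v2) [--+] → (0.356456, -0.356456, 1.8754)–(0, -0.504079, 1.8754)  len=0.3858
  (v9,v1,v2) [--+] → (0.504079, 0, 1.8754)–(0.356456, -0.356456, 1.8754)  len=0.3858

Chained into 1 loop(s):
  loop 1: 8 segments, perimeter = 3.0865
Total perimeter = 3.087

loops=1 perimeter=3.087


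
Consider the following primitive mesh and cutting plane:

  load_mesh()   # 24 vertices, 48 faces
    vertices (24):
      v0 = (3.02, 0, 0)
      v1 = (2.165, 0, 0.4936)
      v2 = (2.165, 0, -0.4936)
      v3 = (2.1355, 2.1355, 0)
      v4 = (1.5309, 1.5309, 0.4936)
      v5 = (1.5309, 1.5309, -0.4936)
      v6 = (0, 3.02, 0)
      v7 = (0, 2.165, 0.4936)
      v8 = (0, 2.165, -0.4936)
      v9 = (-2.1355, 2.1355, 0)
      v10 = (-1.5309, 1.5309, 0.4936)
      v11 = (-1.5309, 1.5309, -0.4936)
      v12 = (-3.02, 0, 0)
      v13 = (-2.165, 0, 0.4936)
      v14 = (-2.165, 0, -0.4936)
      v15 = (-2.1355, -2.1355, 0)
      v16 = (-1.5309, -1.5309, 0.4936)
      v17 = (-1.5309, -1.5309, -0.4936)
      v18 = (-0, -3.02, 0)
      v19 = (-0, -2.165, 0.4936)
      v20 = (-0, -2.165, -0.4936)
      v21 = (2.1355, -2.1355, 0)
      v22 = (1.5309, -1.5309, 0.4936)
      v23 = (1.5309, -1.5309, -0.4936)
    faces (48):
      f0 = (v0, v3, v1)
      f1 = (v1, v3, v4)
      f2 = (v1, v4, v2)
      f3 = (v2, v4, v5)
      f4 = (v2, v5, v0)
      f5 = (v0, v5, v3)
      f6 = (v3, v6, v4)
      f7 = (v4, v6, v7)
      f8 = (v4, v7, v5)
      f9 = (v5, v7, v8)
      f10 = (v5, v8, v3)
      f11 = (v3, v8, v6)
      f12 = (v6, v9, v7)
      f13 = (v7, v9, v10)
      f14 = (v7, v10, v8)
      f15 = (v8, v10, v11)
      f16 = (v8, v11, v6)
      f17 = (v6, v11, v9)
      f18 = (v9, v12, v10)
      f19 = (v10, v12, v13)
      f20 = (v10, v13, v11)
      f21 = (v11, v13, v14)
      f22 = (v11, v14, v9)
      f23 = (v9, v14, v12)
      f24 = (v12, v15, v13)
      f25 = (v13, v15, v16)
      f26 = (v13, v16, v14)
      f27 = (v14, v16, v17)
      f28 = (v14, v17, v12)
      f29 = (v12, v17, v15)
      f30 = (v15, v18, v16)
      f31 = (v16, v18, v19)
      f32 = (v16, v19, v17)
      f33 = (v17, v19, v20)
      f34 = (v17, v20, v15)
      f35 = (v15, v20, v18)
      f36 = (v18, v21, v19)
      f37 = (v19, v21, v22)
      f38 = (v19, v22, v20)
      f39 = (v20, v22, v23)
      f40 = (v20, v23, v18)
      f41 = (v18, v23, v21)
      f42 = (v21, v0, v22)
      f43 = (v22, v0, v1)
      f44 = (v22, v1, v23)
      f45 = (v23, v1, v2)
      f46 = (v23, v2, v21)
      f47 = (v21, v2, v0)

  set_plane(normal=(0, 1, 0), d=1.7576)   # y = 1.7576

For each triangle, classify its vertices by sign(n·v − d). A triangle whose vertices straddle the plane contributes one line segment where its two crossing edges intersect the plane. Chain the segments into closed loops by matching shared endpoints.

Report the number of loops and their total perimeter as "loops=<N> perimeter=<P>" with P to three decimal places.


loops=2 perimeter=7.626

Straddling triangles (16 of 48):
  (v0,v3,v1) [-+-] → (2.29202, 1.7576, 0)–(2.14072, 1.7576, 0.0873479)  len=0.1747
  (v1,v3,v4) [-+-] → (2.14072, 1.7576, 0.0873479)–(1.7576, 1.7576, 0.30852)  len=0.4424
  (v0,v5,v3) [--+] → (1.7576, 1.7576, -0.30852)–(2.29202, 1.7576, 0)  len=0.6171
  (v3,v6,v4) [++-] → (1.29784, 1.7576, 0.418455)–(1.7576, 1.7576, 0.30852)  len=0.4727
  (v4,v6,v7) [-++] → (1.29784, 1.7576, 0.418455)–(0.983581, 1.7576, 0.4936)  len=0.3231
  (v4,v7,v5) [-+-] → (0.983581, 1.7576, 0.4936)–(0.983581, 1.7576, -0.140662)  len=0.6343
  (v5,v7,v8) [-++] → (0.983581, 1.7576, -0.140662)–(0.983581, 1.7576, -0.4936)  len=0.3529
  (v5,v8,v3) [-++] → (0.983581, 1.7576, -0.4936)–(1.7576, 1.7576, -0.30852)  len=0.7958
  (v7,v9,v10) [++-] → (-1.7576, 1.7576, 0.30852)–(-0.983581, 1.7576, 0.4936)  len=0.7958
  (v7,v10,v8) [+-+] → (-0.983581, 1.7576, 0.4936)–(-0.983581, 1.7576, 0.140662)  len=0.3529
  (v8,v10,v11) [+--] → (-0.983581, 1.7576, 0.140662)–(-0.983581, 1.7576, -0.4936)  len=0.6343
  (v8,v11,v6) [+-+] → (-0.983581, 1.7576, -0.4936)–(-1.29784, 1.7576, -0.418455)  len=0.3231
  (v6,v11,v9) [+-+] → (-1.29784, 1.7576, -0.418455)–(-1.7576, 1.7576, -0.30852)  len=0.4727
  (v9,v12,v10) [+--] → (-2.29202, 1.7576, 0)–(-1.7576, 1.7576, 0.30852)  len=0.6171
  (v11,v14,v9) [--+] → (-2.14072, 1.7576, -0.0873479)–(-1.7576, 1.7576, -0.30852)  len=0.4424
  (v9,v14,v12) [+--] → (-2.14072, 1.7576, -0.0873479)–(-2.29202, 1.7576, 0)  len=0.1747

Chained into 2 loop(s):
  loop 1: 8 segments, perimeter = 3.8130
  loop 2: 8 segments, perimeter = 3.8130
Total perimeter = 7.626


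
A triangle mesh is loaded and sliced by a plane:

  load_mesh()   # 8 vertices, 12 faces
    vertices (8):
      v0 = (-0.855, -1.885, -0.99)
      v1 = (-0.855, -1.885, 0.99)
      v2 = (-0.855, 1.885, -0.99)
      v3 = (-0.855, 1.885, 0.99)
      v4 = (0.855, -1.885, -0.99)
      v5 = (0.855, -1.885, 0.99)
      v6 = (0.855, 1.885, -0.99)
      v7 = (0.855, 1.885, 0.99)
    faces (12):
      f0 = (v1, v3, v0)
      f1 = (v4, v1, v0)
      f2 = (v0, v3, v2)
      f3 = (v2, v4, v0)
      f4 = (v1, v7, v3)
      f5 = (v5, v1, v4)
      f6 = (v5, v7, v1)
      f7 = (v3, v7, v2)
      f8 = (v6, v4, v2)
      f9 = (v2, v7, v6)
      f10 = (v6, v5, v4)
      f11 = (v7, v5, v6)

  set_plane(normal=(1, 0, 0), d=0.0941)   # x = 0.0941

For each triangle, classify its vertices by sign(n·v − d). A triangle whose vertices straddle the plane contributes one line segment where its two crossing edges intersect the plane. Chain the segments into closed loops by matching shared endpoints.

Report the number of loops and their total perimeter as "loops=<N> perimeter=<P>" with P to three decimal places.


Straddling triangles (8 of 12):
  (v4,v1,v0) [+--] → (0.0941, -1.885, -0.108958)–(0.0941, -1.885, -0.99)  len=0.8810
  (v2,v4,v0) [-+-] → (0.0941, -0.20746, -0.99)–(0.0941, -1.885, -0.99)  len=1.6775
  (v1,v7,v3) [-+-] → (0.0941, 0.20746, 0.99)–(0.0941, 1.885, 0.99)  len=1.6775
  (v5,v1,v4) [+-+] → (0.0941, -1.885, 0.99)–(0.0941, -1.885, -0.108958)  len=1.0990
  (v5,v7,v1) [++-] → (0.0941, 0.20746, 0.99)–(0.0941, -1.885, 0.99)  len=2.0925
  (v3,v7,v2) [-+-] → (0.0941, 1.885, 0.99)–(0.0941, 1.885, 0.108958)  len=0.8810
  (v6,v4,v2) [++-] → (0.0941, -0.20746, -0.99)–(0.0941, 1.885, -0.99)  len=2.0925
  (v2,v7,v6) [-++] → (0.0941, 1.885, 0.108958)–(0.0941, 1.885, -0.99)  len=1.0990

Chained into 1 loop(s):
  loop 1: 8 segments, perimeter = 11.5000
Total perimeter = 11.500

loops=1 perimeter=11.500


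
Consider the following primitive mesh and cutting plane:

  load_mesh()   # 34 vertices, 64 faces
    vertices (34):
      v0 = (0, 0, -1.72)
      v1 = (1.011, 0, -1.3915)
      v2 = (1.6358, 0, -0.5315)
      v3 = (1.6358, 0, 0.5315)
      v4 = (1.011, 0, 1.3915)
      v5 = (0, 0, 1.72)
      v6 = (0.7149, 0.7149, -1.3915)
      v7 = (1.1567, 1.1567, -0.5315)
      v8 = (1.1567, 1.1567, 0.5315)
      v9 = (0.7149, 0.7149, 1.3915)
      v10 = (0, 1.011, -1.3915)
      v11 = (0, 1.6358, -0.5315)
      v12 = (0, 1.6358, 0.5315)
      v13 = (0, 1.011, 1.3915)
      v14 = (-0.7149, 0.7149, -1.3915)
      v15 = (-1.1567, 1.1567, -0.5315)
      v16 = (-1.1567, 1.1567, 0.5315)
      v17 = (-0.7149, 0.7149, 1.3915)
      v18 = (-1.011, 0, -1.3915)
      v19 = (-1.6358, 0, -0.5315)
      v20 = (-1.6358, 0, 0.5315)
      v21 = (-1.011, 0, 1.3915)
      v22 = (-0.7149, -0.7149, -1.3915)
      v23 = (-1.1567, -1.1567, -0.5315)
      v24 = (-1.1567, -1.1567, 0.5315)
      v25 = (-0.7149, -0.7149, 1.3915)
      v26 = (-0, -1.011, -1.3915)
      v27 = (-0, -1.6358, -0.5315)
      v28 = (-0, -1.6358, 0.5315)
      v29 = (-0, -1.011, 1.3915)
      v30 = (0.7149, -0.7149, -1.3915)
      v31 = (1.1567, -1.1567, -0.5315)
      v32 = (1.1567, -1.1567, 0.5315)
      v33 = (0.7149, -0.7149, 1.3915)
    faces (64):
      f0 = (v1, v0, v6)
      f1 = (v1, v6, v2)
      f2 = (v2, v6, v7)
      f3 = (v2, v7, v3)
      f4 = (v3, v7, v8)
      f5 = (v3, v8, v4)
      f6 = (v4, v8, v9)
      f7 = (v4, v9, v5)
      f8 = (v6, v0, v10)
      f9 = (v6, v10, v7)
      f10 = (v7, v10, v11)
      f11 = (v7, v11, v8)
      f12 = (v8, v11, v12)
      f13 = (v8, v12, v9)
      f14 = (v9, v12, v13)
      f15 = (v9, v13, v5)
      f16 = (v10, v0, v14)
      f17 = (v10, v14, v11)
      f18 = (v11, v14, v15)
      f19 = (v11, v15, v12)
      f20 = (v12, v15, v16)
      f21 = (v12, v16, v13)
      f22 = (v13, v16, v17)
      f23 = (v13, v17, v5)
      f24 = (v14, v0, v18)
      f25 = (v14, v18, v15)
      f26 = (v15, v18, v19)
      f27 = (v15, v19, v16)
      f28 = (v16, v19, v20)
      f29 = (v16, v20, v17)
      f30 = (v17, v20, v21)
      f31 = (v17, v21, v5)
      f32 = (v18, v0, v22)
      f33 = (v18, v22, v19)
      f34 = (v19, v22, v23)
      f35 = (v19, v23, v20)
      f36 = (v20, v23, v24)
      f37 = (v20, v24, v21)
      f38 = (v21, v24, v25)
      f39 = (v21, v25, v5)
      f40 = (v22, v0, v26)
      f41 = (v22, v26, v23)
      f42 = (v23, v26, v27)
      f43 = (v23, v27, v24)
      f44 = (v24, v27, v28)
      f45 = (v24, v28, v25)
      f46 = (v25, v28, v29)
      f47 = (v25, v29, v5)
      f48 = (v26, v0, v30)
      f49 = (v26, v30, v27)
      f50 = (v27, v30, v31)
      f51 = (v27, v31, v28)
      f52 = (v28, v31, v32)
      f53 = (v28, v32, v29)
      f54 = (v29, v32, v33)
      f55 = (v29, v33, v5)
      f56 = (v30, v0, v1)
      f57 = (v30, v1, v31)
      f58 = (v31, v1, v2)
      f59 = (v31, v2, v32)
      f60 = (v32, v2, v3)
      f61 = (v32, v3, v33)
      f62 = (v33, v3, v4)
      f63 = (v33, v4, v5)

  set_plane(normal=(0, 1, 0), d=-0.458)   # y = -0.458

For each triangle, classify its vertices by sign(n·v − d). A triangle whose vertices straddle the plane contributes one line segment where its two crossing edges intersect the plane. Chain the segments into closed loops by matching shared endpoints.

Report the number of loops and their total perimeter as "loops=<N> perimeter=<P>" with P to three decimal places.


loops=1 perimeter=9.755

Straddling triangles (20 of 64):
  (v18,v0,v22) [++-] → (-0.458, -0.458, -1.50955)–(-0.821304, -0.458, -1.3915)  len=0.3820
  (v18,v22,v19) [+-+] → (-0.821304, -0.458, -1.3915)–(-1.04583, -0.458, -1.08246)  len=0.3820
  (v19,v22,v23) [+--] → (-1.04583, -0.458, -1.08246)–(-1.4461, -0.458, -0.5315)  len=0.6810
  (v19,v23,v20) [+-+] → (-1.4461, -0.458, -0.5315)–(-1.4461, -0.458, 0.110601)  len=0.6421
  (v20,v23,v24) [+--] → (-1.4461, -0.458, 0.110601)–(-1.4461, -0.458, 0.5315)  len=0.4209
  (v20,v24,v21) [+-+] → (-1.4461, -0.458, 0.5315)–(-1.06869, -0.458, 1.05098)  len=0.6421
  (v21,v24,v25) [+--] → (-1.06869, -0.458, 1.05098)–(-0.821304, -0.458, 1.3915)  len=0.4209
  (v21,v25,v5) [+-+] → (-0.821304, -0.458, 1.3915)–(-0.458, -0.458, 1.50955)  len=0.3820
  (v22,v0,v26) [-+-] → (-0.458, -0.458, -1.50955)–(0, -0.458, -1.57118)  len=0.4621
  (v25,v29,v5) [--+] → (0, -0.458, 1.57118)–(-0.458, -0.458, 1.50955)  len=0.4621
  (v26,v0,v30) [-+-] → (0, -0.458, -1.57118)–(0.458, -0.458, -1.50955)  len=0.4621
  (v29,v33,v5) [--+] → (0.458, -0.458, 1.50955)–(0, -0.458, 1.57118)  len=0.4621
  (v30,v0,v1) [-++] → (0.458, -0.458, -1.50955)–(0.821304, -0.458, -1.3915)  len=0.3820
  (v30,v1,v31) [-+-] → (0.821304, -0.458, -1.3915)–(1.06869, -0.458, -1.05098)  len=0.4209
  (v31,v1,v2) [-++] → (1.06869, -0.458, -1.05098)–(1.4461, -0.458, -0.5315)  len=0.6421
  (v31,v2,v32) [-+-] → (1.4461, -0.458, -0.5315)–(1.4461, -0.458, -0.110601)  len=0.4209
  (v32,v2,v3) [-++] → (1.4461, -0.458, -0.110601)–(1.4461, -0.458, 0.5315)  len=0.6421
  (v32,v3,v33) [-+-] → (1.4461, -0.458, 0.5315)–(1.04583, -0.458, 1.08246)  len=0.6810
  (v33,v3,v4) [-++] → (1.04583, -0.458, 1.08246)–(0.821304, -0.458, 1.3915)  len=0.3820
  (v33,v4,v5) [-++] → (0.821304, -0.458, 1.3915)–(0.458, -0.458, 1.50955)  len=0.3820

Chained into 1 loop(s):
  loop 1: 20 segments, perimeter = 9.7545
Total perimeter = 9.755


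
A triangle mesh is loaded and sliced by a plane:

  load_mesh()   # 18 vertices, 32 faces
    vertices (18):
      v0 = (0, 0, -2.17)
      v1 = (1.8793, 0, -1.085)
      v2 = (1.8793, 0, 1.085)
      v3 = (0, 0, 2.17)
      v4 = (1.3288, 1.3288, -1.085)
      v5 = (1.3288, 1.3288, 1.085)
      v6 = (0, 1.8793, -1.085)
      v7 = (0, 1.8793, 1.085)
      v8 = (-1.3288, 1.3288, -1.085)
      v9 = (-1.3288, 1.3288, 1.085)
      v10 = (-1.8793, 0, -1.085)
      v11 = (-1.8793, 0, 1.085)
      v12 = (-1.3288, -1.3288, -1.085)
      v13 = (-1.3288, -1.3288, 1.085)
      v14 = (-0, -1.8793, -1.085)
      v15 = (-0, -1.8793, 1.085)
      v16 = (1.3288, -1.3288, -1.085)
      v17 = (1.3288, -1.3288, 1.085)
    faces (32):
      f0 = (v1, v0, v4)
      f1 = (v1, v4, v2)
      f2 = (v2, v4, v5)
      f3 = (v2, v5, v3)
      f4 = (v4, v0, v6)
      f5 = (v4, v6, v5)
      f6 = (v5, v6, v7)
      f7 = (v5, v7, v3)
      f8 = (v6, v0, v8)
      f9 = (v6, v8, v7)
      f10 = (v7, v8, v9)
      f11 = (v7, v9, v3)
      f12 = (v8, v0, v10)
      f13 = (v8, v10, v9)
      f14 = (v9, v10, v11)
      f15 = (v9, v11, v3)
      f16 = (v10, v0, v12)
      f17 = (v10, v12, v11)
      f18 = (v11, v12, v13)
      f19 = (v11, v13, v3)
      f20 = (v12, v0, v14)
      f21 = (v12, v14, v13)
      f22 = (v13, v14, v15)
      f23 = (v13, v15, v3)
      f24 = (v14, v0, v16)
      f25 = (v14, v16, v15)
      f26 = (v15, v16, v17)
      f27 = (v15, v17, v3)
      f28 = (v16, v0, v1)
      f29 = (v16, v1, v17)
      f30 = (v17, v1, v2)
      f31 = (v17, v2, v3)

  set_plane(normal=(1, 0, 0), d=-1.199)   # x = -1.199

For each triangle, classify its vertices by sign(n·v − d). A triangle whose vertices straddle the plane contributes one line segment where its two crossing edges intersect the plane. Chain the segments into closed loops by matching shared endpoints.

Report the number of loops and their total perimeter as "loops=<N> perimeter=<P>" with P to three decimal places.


loops=1 perimeter=10.119

Straddling triangles (12 of 32):
  (v6,v0,v8) [++-] → (-1.199, 1.199, -1.19099)–(-1.199, 1.38257, -1.085)  len=0.2120
  (v6,v8,v7) [+-+] → (-1.199, 1.38257, -1.085)–(-1.199, 1.38257, -0.87303)  len=0.2120
  (v7,v8,v9) [+--] → (-1.199, 1.38257, -0.87303)–(-1.199, 1.38257, 1.085)  len=1.9580
  (v7,v9,v3) [+-+] → (-1.199, 1.38257, 1.085)–(-1.199, 1.199, 1.19099)  len=0.2120
  (v8,v0,v10) [-+-] → (-1.199, 1.199, -1.19099)–(-1.199, 0, -1.47777)  len=1.2328
  (v9,v11,v3) [--+] → (-1.199, 0, 1.47777)–(-1.199, 1.199, 1.19099)  len=1.2328
  (v10,v0,v12) [-+-] → (-1.199, 0, -1.47777)–(-1.199, -1.199, -1.19099)  len=1.2328
  (v11,v13,v3) [--+] → (-1.199, -1.199, 1.19099)–(-1.199, 0, 1.47777)  len=1.2328
  (v12,v0,v14) [-++] → (-1.199, -1.199, -1.19099)–(-1.199, -1.38257, -1.085)  len=0.2120
  (v12,v14,v13) [-+-] → (-1.199, -1.38257, -1.085)–(-1.199, -1.38257, 0.87303)  len=1.9580
  (v13,v14,v15) [-++] → (-1.199, -1.38257, 0.87303)–(-1.199, -1.38257, 1.085)  len=0.2120
  (v13,v15,v3) [-++] → (-1.199, -1.38257, 1.085)–(-1.199, -1.199, 1.19099)  len=0.2120

Chained into 1 loop(s):
  loop 1: 12 segments, perimeter = 10.1192
Total perimeter = 10.119


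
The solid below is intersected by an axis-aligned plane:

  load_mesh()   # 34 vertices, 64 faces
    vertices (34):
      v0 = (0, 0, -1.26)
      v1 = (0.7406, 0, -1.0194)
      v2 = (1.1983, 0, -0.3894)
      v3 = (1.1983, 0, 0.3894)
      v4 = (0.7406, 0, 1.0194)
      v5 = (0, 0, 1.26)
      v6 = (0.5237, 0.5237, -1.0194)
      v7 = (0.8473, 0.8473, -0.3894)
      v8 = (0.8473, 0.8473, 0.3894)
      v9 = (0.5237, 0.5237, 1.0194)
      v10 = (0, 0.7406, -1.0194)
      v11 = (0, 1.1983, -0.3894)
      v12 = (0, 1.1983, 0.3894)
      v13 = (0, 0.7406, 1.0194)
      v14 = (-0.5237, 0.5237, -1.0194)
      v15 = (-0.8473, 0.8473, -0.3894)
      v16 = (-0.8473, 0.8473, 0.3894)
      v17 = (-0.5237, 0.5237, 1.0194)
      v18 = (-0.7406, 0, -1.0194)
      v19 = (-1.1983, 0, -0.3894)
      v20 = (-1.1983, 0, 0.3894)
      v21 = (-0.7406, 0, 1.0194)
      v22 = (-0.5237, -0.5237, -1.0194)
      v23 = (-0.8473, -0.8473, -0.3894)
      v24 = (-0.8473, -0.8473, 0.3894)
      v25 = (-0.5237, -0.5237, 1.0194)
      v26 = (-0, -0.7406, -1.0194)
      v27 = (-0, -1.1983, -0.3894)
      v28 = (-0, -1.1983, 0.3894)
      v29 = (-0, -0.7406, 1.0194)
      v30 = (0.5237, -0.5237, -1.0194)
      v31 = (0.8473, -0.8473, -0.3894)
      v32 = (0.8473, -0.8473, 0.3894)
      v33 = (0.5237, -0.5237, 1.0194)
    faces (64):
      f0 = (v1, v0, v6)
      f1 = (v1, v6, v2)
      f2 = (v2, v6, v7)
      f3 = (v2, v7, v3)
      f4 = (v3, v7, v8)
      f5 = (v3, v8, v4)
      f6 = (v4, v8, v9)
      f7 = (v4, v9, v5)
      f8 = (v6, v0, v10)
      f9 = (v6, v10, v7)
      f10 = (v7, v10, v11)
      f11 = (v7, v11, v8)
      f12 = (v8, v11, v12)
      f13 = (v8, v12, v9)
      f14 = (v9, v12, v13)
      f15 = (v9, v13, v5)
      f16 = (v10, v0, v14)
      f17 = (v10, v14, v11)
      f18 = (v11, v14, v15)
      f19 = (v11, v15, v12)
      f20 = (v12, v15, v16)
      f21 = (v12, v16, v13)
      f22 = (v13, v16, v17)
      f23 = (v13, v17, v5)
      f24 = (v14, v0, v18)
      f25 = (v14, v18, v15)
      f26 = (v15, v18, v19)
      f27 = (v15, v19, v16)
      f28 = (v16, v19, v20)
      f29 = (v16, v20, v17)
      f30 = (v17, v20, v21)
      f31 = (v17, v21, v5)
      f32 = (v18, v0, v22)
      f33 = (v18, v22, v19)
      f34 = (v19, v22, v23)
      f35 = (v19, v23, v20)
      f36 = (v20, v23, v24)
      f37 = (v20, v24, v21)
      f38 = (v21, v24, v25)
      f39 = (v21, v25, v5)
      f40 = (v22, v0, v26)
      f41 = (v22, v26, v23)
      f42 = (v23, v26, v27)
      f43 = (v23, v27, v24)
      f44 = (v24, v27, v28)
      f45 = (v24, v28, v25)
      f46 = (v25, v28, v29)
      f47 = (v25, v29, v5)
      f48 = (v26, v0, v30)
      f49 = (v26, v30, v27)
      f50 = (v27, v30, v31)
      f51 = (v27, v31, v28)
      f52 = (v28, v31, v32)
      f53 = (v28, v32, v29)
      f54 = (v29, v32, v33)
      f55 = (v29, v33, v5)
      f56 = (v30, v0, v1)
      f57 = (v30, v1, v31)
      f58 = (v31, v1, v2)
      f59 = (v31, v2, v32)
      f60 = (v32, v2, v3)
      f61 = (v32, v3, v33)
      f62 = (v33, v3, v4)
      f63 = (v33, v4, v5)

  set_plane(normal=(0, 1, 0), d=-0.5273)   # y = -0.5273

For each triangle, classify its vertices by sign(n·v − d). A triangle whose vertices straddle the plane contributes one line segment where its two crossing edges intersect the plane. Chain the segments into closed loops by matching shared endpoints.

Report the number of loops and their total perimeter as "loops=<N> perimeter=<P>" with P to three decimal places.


loops=1 perimeter=6.773

Straddling triangles (20 of 64):
  (v19,v22,v23) [++-] → (-0.5273, -0.5273, -1.01239)–(-0.979862, -0.5273, -0.3894)  len=0.7700
  (v19,v23,v20) [+-+] → (-0.979862, -0.5273, -0.3894)–(-0.979862, -0.5273, -0.0952704)  len=0.2941
  (v20,v23,v24) [+--] → (-0.979862, -0.5273, -0.0952704)–(-0.979862, -0.5273, 0.3894)  len=0.4847
  (v20,v24,v21) [+-+] → (-0.979862, -0.5273, 0.3894)–(-0.807003, -0.5273, 0.627332)  len=0.2941
  (v21,v24,v25) [+-+] → (-0.807003, -0.5273, 0.627332)–(-0.5273, -0.5273, 1.01239)  len=0.4759
  (v22,v0,v26) [++-] → (0, -0.5273, -1.0887)–(-0.515008, -0.5273, -1.0194)  len=0.5196
  (v22,v26,v23) [+--] → (-0.515008, -0.5273, -1.0194)–(-0.5273, -0.5273, -1.01239)  len=0.0141
  (v24,v28,v25) [--+] → (-0.520905, -0.5273, 1.01604)–(-0.5273, -0.5273, 1.01239)  len=0.0074
  (v25,v28,v29) [+--] → (-0.520905, -0.5273, 1.01604)–(-0.515008, -0.5273, 1.0194)  len=0.0068
  (v25,v29,v5) [+-+] → (-0.515008, -0.5273, 1.0194)–(0, -0.5273, 1.0887)  len=0.5196
  (v26,v0,v30) [-++] → (0, -0.5273, -1.0887)–(0.515008, -0.5273, -1.0194)  len=0.5196
  (v26,v30,v27) [-+-] → (0.515008, -0.5273, -1.0194)–(0.520905, -0.5273, -1.01604)  len=0.0068
  (v27,v30,v31) [-+-] → (0.520905, -0.5273, -1.01604)–(0.5273, -0.5273, -1.01239)  len=0.0074
  (v29,v32,v33) [--+] → (0.5273, -0.5273, 1.01239)–(0.515008, -0.5273, 1.0194)  len=0.0141
  (v29,v33,v5) [-++] → (0.515008, -0.5273, 1.0194)–(0, -0.5273, 1.0887)  len=0.5196
  (v30,v1,v31) [++-] → (0.807003, -0.5273, -0.627332)–(0.5273, -0.5273, -1.01239)  len=0.4759
  (v31,v1,v2) [-++] → (0.807003, -0.5273, -0.627332)–(0.979862, -0.5273, -0.3894)  len=0.2941
  (v31,v2,v32) [-+-] → (0.979862, -0.5273, -0.3894)–(0.979862, -0.5273, 0.0952704)  len=0.4847
  (v32,v2,v3) [-++] → (0.979862, -0.5273, 0.0952704)–(0.979862, -0.5273, 0.3894)  len=0.2941
  (v32,v3,v33) [-++] → (0.979862, -0.5273, 0.3894)–(0.5273, -0.5273, 1.01239)  len=0.7700

Chained into 1 loop(s):
  loop 1: 20 segments, perimeter = 6.7729
Total perimeter = 6.773


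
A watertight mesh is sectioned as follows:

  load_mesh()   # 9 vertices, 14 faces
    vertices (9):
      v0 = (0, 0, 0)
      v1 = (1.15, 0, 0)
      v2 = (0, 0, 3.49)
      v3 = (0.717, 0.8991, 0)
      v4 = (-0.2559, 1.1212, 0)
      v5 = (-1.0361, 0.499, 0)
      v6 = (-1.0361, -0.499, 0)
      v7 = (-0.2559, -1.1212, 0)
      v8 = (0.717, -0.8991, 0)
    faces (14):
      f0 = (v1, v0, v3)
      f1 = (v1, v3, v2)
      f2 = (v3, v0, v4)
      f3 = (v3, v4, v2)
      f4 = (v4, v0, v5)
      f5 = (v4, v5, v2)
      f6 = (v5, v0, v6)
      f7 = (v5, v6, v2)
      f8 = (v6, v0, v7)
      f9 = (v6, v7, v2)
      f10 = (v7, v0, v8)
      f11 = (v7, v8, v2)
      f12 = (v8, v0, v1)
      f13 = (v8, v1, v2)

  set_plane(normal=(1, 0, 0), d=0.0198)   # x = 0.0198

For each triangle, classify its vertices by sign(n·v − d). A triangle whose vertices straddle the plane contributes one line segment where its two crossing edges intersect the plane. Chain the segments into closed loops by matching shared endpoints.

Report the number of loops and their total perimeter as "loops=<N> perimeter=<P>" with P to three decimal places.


loops=1 perimeter=9.299

Straddling triangles (8 of 14):
  (v1,v0,v3) [+-+] → (0.0198, 0, 0)–(0.0198, 0.0248287, 0)  len=0.0248
  (v1,v3,v2) [++-] → (0.0198, 0.0248287, 3.39362)–(0.0198, 0, 3.42991)  len=0.0440
  (v3,v0,v4) [+--] → (0.0198, 0.0248287, 0)–(0.0198, 1.05826, 0)  len=1.0334
  (v3,v4,v2) [+--] → (0.0198, 1.05826, 0)–(0.0198, 0.0248287, 3.39362)  len=3.5475
  (v7,v0,v8) [--+] → (0.0198, -0.0248287, 0)–(0.0198, -1.05826, 0)  len=1.0334
  (v7,v8,v2) [-+-] → (0.0198, -1.05826, 0)–(0.0198, -0.0248287, 3.39362)  len=3.5475
  (v8,v0,v1) [+-+] → (0.0198, -0.0248287, 0)–(0.0198, 0, 0)  len=0.0248
  (v8,v1,v2) [++-] → (0.0198, 0, 3.42991)–(0.0198, -0.0248287, 3.39362)  len=0.0440

Chained into 1 loop(s):
  loop 1: 8 segments, perimeter = 9.2994
Total perimeter = 9.299


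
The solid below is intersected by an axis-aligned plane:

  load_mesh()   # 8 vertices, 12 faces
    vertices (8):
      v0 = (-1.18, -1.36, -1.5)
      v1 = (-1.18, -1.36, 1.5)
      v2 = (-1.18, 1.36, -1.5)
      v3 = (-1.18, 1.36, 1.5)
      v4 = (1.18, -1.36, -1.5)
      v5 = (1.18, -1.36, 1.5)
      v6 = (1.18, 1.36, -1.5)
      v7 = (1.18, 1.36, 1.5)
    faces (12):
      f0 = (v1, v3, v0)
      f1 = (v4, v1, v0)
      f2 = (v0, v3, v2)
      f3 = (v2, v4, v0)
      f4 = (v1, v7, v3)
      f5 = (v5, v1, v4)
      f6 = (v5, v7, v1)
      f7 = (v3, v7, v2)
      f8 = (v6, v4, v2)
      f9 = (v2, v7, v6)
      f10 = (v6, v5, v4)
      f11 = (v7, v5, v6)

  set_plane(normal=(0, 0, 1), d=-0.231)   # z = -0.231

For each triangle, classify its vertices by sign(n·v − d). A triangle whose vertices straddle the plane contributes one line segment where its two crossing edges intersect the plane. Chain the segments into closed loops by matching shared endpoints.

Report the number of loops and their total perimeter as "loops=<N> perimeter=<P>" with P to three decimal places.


loops=1 perimeter=10.160

Straddling triangles (8 of 12):
  (v1,v3,v0) [++-] → (-1.18, -0.20944, -0.231)–(-1.18, -1.36, -0.231)  len=1.1506
  (v4,v1,v0) [-+-] → (0.18172, -1.36, -0.231)–(-1.18, -1.36, -0.231)  len=1.3617
  (v0,v3,v2) [-+-] → (-1.18, -0.20944, -0.231)–(-1.18, 1.36, -0.231)  len=1.5694
  (v5,v1,v4) [++-] → (0.18172, -1.36, -0.231)–(1.18, -1.36, -0.231)  len=0.9983
  (v3,v7,v2) [++-] → (-0.18172, 1.36, -0.231)–(-1.18, 1.36, -0.231)  len=0.9983
  (v2,v7,v6) [-+-] → (-0.18172, 1.36, -0.231)–(1.18, 1.36, -0.231)  len=1.3617
  (v6,v5,v4) [-+-] → (1.18, 0.20944, -0.231)–(1.18, -1.36, -0.231)  len=1.5694
  (v7,v5,v6) [++-] → (1.18, 0.20944, -0.231)–(1.18, 1.36, -0.231)  len=1.1506

Chained into 1 loop(s):
  loop 1: 8 segments, perimeter = 10.1600
Total perimeter = 10.160


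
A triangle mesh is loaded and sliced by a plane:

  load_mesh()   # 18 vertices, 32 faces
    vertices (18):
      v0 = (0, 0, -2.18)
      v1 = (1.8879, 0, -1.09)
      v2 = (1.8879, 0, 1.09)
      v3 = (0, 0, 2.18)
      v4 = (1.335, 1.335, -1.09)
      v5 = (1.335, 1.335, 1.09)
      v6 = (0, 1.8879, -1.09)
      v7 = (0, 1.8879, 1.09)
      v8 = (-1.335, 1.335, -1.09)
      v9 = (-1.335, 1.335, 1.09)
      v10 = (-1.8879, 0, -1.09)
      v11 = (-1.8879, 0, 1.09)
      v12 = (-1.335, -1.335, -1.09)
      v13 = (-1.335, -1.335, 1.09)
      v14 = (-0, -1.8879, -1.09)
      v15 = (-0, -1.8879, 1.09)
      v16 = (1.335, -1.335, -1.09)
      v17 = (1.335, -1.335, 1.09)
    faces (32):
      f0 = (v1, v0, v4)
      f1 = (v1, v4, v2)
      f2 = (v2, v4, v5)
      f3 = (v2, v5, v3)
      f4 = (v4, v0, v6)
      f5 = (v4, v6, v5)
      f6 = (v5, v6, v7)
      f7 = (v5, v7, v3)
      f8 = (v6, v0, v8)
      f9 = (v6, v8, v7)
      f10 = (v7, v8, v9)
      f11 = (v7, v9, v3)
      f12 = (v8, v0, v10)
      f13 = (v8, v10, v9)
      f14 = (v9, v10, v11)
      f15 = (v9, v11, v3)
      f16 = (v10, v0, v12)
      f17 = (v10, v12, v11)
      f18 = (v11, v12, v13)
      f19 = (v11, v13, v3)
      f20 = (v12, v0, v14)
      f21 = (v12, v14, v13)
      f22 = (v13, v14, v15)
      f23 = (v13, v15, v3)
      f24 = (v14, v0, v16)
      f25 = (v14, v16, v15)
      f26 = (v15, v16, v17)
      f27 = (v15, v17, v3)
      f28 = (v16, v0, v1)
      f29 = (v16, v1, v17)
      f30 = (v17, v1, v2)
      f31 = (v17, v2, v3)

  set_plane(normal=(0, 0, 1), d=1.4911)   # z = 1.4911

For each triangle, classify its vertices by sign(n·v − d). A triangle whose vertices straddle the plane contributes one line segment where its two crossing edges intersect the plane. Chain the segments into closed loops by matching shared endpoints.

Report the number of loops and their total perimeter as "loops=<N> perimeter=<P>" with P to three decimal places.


loops=1 perimeter=7.306

Straddling triangles (8 of 32):
  (v2,v5,v3) [--+] → (0.843744, 0.843744, 1.4911)–(1.19319, 0, 1.4911)  len=0.9132
  (v5,v7,v3) [--+] → (0, 1.19319, 1.4911)–(0.843744, 0.843744, 1.4911)  len=0.9132
  (v7,v9,v3) [--+] → (-0.843744, 0.843744, 1.4911)–(0, 1.19319, 1.4911)  len=0.9132
  (v9,v11,v3) [--+] → (-1.19319, 0, 1.4911)–(-0.843744, 0.843744, 1.4911)  len=0.9132
  (v11,v13,v3) [--+] → (-0.843744, -0.843744, 1.4911)–(-1.19319, 0, 1.4911)  len=0.9132
  (v13,v15,v3) [--+] → (0, -1.19319, 1.4911)–(-0.843744, -0.843744, 1.4911)  len=0.9132
  (v15,v17,v3) [--+] → (0.843744, -0.843744, 1.4911)–(0, -1.19319, 1.4911)  len=0.9132
  (v17,v2,v3) [--+] → (1.19319, 0, 1.4911)–(0.843744, -0.843744, 1.4911)  len=0.9132

Chained into 1 loop(s):
  loop 1: 8 segments, perimeter = 7.3060
Total perimeter = 7.306


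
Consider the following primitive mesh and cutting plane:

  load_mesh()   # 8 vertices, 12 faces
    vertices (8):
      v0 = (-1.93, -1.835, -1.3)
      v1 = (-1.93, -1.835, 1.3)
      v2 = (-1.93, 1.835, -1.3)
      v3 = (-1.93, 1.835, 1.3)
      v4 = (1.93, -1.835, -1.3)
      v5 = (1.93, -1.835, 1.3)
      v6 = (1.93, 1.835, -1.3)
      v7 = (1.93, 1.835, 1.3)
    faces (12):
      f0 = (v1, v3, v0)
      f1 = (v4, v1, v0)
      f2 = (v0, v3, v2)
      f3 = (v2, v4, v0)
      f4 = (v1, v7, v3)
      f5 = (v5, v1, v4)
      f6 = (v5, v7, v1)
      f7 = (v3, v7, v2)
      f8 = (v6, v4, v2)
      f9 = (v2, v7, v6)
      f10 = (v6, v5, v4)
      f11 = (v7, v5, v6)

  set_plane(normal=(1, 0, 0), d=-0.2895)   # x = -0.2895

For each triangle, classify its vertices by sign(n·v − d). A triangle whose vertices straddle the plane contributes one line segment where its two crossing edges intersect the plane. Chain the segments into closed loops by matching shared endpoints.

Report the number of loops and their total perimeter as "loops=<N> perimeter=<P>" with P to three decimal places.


Straddling triangles (8 of 12):
  (v4,v1,v0) [+--] → (-0.2895, -1.835, 0.195)–(-0.2895, -1.835, -1.3)  len=1.4950
  (v2,v4,v0) [-+-] → (-0.2895, 0.27525, -1.3)–(-0.2895, -1.835, -1.3)  len=2.1102
  (v1,v7,v3) [-+-] → (-0.2895, -0.27525, 1.3)–(-0.2895, 1.835, 1.3)  len=2.1102
  (v5,v1,v4) [+-+] → (-0.2895, -1.835, 1.3)–(-0.2895, -1.835, 0.195)  len=1.1050
  (v5,v7,v1) [++-] → (-0.2895, -0.27525, 1.3)–(-0.2895, -1.835, 1.3)  len=1.5597
  (v3,v7,v2) [-+-] → (-0.2895, 1.835, 1.3)–(-0.2895, 1.835, -0.195)  len=1.4950
  (v6,v4,v2) [++-] → (-0.2895, 0.27525, -1.3)–(-0.2895, 1.835, -1.3)  len=1.5597
  (v2,v7,v6) [-++] → (-0.2895, 1.835, -0.195)–(-0.2895, 1.835, -1.3)  len=1.1050

Chained into 1 loop(s):
  loop 1: 8 segments, perimeter = 12.5400
Total perimeter = 12.540

loops=1 perimeter=12.540
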